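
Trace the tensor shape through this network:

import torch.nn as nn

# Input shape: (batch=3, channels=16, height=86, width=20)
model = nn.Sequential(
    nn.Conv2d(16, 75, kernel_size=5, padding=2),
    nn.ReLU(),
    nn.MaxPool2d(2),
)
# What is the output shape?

Input shape: (3, 16, 86, 20)
  -> after Conv2d: (3, 75, 86, 20)
  -> after ReLU: (3, 75, 86, 20)
Output shape: (3, 75, 43, 10)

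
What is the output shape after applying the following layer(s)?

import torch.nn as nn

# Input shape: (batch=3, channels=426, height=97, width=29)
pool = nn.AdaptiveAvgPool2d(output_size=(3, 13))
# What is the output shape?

Input shape: (3, 426, 97, 29)
Output shape: (3, 426, 3, 13)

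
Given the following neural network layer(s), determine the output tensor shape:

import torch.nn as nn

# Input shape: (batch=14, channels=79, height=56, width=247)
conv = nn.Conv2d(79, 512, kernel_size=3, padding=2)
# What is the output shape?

Input shape: (14, 79, 56, 247)
Output shape: (14, 512, 58, 249)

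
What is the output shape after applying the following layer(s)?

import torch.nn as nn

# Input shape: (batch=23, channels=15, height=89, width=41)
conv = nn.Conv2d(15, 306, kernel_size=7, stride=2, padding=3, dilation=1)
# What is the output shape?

Input shape: (23, 15, 89, 41)
Output shape: (23, 306, 45, 21)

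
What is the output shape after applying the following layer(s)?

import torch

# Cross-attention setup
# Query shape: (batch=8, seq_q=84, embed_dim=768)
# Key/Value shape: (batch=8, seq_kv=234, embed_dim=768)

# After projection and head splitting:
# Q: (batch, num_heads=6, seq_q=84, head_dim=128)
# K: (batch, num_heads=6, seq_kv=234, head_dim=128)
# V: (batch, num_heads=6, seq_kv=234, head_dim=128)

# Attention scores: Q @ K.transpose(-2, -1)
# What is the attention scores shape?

Input shape: (8, 84, 768)
Output shape: (8, 6, 84, 234)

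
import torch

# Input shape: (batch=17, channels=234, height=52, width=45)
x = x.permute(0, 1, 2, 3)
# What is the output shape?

Input shape: (17, 234, 52, 45)
Output shape: (17, 234, 52, 45)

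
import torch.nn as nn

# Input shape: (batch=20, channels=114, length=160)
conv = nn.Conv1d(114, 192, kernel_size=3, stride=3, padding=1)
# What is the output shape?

Input shape: (20, 114, 160)
Output shape: (20, 192, 54)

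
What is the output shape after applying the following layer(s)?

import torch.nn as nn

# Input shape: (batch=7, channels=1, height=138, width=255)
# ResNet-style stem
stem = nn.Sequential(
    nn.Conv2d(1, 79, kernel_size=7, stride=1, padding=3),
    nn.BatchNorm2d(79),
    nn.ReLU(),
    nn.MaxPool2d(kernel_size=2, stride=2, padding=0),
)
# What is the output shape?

Input shape: (7, 1, 138, 255)
  -> after Conv2d 7x7 stride=1: (7, 79, 138, 255)
Output shape: (7, 79, 69, 127)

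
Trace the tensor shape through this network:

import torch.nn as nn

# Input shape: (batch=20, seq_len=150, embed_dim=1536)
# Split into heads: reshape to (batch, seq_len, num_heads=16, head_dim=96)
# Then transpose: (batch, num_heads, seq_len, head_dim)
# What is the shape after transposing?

Input shape: (20, 150, 1536)
  -> after reshape: (20, 150, 16, 96)
Output shape: (20, 16, 150, 96)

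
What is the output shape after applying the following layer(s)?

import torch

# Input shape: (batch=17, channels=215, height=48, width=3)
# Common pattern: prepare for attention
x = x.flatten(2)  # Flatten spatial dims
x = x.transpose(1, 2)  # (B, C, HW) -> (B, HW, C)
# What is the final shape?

Input shape: (17, 215, 48, 3)
  -> after flatten(2): (17, 215, 144)
Output shape: (17, 144, 215)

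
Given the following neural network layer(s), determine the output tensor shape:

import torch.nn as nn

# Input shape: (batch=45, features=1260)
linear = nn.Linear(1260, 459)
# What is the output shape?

Input shape: (45, 1260)
Output shape: (45, 459)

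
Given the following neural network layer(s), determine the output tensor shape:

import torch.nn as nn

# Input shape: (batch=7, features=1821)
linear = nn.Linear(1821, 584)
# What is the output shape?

Input shape: (7, 1821)
Output shape: (7, 584)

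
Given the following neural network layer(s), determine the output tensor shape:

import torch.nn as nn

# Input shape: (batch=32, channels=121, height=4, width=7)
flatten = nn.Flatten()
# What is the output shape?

Input shape: (32, 121, 4, 7)
Output shape: (32, 3388)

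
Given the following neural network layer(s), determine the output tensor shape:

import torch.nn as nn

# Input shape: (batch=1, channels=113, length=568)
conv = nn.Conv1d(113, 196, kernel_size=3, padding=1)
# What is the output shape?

Input shape: (1, 113, 568)
Output shape: (1, 196, 568)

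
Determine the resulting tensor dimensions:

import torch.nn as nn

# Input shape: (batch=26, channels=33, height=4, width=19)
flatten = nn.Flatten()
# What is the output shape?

Input shape: (26, 33, 4, 19)
Output shape: (26, 2508)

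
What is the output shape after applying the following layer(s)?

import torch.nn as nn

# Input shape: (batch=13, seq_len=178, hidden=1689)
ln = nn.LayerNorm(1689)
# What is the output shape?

Input shape: (13, 178, 1689)
Output shape: (13, 178, 1689)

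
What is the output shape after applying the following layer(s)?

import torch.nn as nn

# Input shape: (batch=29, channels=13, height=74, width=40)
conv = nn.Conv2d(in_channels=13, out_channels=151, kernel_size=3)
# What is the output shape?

Input shape: (29, 13, 74, 40)
Output shape: (29, 151, 72, 38)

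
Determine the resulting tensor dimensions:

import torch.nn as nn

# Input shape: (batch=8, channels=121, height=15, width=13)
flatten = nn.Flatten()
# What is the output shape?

Input shape: (8, 121, 15, 13)
Output shape: (8, 23595)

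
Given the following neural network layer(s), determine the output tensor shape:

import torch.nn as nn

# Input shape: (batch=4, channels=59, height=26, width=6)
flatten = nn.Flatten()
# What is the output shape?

Input shape: (4, 59, 26, 6)
Output shape: (4, 9204)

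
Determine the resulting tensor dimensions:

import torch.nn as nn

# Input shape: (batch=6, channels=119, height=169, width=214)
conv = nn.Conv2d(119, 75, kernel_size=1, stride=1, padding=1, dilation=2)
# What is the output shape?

Input shape: (6, 119, 169, 214)
Output shape: (6, 75, 171, 216)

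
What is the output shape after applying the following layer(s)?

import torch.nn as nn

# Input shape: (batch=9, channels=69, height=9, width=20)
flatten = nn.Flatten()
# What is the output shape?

Input shape: (9, 69, 9, 20)
Output shape: (9, 12420)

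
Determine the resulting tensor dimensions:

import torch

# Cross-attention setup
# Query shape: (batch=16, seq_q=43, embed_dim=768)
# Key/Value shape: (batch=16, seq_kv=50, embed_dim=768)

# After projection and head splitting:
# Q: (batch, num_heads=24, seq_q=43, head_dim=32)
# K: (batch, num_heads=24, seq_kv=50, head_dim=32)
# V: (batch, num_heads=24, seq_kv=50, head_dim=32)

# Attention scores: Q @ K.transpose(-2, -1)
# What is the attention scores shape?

Input shape: (16, 43, 768)
Output shape: (16, 24, 43, 50)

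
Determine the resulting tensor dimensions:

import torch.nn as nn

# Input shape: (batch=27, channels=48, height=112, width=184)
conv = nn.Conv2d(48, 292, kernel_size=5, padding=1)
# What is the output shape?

Input shape: (27, 48, 112, 184)
Output shape: (27, 292, 110, 182)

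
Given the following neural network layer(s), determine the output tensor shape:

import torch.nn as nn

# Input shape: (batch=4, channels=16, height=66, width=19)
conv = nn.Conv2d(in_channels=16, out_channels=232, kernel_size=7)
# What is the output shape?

Input shape: (4, 16, 66, 19)
Output shape: (4, 232, 60, 13)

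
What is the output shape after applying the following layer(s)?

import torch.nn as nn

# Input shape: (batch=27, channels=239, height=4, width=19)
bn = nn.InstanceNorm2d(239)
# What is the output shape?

Input shape: (27, 239, 4, 19)
Output shape: (27, 239, 4, 19)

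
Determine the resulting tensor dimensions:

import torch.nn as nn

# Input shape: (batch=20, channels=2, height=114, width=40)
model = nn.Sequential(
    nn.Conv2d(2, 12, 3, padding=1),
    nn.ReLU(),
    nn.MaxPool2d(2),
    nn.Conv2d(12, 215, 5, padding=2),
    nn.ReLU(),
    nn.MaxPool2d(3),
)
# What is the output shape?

Input shape: (20, 2, 114, 40)
  -> after first Conv2d: (20, 12, 114, 40)
  -> after first MaxPool2d: (20, 12, 57, 20)
  -> after second Conv2d: (20, 215, 57, 20)
Output shape: (20, 215, 19, 6)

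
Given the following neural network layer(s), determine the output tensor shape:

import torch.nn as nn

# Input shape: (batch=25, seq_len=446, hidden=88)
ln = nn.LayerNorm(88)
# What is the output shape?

Input shape: (25, 446, 88)
Output shape: (25, 446, 88)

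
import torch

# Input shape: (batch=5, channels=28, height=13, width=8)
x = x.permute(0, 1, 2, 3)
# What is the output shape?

Input shape: (5, 28, 13, 8)
Output shape: (5, 28, 13, 8)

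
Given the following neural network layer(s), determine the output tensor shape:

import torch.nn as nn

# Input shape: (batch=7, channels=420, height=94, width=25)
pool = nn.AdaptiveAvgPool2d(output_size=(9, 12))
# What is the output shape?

Input shape: (7, 420, 94, 25)
Output shape: (7, 420, 9, 12)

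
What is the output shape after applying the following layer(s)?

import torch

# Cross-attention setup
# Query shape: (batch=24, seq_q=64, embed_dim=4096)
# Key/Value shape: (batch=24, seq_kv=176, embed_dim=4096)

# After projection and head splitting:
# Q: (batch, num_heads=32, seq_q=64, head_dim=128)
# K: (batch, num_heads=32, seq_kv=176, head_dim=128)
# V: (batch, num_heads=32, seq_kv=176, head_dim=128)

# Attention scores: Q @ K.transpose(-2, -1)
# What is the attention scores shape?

Input shape: (24, 64, 4096)
Output shape: (24, 32, 64, 176)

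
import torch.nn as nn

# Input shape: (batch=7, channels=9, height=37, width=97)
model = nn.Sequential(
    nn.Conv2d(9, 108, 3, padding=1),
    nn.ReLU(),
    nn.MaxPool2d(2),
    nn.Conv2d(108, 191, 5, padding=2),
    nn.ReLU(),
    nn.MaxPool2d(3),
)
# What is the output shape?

Input shape: (7, 9, 37, 97)
  -> after first Conv2d: (7, 108, 37, 97)
  -> after first MaxPool2d: (7, 108, 18, 48)
  -> after second Conv2d: (7, 191, 18, 48)
Output shape: (7, 191, 6, 16)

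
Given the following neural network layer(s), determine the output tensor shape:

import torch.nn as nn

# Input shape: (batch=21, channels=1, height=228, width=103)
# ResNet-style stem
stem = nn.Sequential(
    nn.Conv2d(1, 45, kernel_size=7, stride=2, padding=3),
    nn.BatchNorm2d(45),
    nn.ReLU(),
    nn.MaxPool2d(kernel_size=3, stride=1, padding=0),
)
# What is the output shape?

Input shape: (21, 1, 228, 103)
  -> after Conv2d 7x7 stride=2: (21, 45, 114, 52)
Output shape: (21, 45, 112, 50)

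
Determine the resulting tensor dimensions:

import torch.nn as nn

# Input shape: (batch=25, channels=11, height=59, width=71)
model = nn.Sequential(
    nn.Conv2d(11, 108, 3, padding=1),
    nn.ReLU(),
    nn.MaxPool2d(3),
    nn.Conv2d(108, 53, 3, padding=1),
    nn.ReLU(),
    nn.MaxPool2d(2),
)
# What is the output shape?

Input shape: (25, 11, 59, 71)
  -> after first Conv2d: (25, 108, 59, 71)
  -> after first MaxPool2d: (25, 108, 19, 23)
  -> after second Conv2d: (25, 53, 19, 23)
Output shape: (25, 53, 9, 11)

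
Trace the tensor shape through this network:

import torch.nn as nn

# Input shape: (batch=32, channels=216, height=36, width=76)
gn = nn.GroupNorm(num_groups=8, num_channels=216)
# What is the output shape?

Input shape: (32, 216, 36, 76)
Output shape: (32, 216, 36, 76)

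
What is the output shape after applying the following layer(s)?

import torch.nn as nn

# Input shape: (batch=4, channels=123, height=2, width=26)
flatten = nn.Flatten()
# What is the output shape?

Input shape: (4, 123, 2, 26)
Output shape: (4, 6396)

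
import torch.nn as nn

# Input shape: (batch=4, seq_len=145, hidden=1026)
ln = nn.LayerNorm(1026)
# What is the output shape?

Input shape: (4, 145, 1026)
Output shape: (4, 145, 1026)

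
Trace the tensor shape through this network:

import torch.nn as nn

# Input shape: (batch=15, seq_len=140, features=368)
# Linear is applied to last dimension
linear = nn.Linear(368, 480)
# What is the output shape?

Input shape: (15, 140, 368)
Output shape: (15, 140, 480)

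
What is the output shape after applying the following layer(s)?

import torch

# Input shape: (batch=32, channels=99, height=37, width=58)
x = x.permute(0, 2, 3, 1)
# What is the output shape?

Input shape: (32, 99, 37, 58)
Output shape: (32, 37, 58, 99)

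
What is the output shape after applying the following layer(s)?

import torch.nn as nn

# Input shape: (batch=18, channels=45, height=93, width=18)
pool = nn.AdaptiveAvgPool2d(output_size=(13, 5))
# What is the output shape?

Input shape: (18, 45, 93, 18)
Output shape: (18, 45, 13, 5)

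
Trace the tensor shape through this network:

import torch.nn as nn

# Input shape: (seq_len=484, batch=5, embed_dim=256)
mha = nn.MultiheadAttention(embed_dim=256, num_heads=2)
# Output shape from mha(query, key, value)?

Input shape: (484, 5, 256)
Output shape: (484, 5, 256)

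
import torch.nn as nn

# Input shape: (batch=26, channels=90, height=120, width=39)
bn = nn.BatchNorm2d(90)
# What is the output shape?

Input shape: (26, 90, 120, 39)
Output shape: (26, 90, 120, 39)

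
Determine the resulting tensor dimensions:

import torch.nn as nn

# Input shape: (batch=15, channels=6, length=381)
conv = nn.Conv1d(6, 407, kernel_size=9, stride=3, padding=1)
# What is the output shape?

Input shape: (15, 6, 381)
Output shape: (15, 407, 125)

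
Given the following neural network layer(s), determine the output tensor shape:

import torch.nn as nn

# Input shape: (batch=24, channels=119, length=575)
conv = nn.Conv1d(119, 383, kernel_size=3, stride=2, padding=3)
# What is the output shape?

Input shape: (24, 119, 575)
Output shape: (24, 383, 290)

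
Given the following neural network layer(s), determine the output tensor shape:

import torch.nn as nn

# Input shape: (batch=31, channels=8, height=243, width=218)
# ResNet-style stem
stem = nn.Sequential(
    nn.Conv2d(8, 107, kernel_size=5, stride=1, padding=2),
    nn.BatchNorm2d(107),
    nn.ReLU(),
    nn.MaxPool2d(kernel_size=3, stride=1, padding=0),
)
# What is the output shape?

Input shape: (31, 8, 243, 218)
  -> after Conv2d 5x5 stride=1: (31, 107, 243, 218)
Output shape: (31, 107, 241, 216)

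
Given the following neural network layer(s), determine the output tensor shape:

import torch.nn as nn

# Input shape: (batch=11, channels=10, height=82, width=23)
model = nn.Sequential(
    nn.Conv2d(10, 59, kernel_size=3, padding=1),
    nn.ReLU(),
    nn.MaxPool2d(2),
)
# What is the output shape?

Input shape: (11, 10, 82, 23)
  -> after Conv2d: (11, 59, 82, 23)
  -> after ReLU: (11, 59, 82, 23)
Output shape: (11, 59, 41, 11)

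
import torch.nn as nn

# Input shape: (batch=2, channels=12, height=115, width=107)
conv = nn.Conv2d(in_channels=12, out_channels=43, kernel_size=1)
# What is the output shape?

Input shape: (2, 12, 115, 107)
Output shape: (2, 43, 115, 107)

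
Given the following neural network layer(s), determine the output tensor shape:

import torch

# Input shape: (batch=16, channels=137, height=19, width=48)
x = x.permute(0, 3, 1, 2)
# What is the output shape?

Input shape: (16, 137, 19, 48)
Output shape: (16, 48, 137, 19)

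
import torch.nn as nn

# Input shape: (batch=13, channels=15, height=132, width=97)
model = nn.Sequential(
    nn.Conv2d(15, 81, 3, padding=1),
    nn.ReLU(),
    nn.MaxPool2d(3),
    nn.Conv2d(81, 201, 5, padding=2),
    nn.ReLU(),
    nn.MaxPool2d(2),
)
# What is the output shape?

Input shape: (13, 15, 132, 97)
  -> after first Conv2d: (13, 81, 132, 97)
  -> after first MaxPool2d: (13, 81, 44, 32)
  -> after second Conv2d: (13, 201, 44, 32)
Output shape: (13, 201, 22, 16)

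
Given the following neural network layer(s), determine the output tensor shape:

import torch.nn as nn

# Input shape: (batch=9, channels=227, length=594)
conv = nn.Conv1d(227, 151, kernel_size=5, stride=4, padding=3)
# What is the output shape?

Input shape: (9, 227, 594)
Output shape: (9, 151, 149)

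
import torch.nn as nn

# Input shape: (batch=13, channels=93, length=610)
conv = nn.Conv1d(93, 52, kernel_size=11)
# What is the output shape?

Input shape: (13, 93, 610)
Output shape: (13, 52, 600)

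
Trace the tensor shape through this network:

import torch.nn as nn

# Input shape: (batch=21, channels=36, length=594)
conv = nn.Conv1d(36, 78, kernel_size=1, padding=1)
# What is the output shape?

Input shape: (21, 36, 594)
Output shape: (21, 78, 596)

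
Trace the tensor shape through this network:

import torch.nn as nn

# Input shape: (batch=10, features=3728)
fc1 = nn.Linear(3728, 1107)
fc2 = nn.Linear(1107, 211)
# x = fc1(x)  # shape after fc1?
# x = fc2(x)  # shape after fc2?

Input shape: (10, 3728)
  -> after fc1: (10, 1107)
Output shape: (10, 211)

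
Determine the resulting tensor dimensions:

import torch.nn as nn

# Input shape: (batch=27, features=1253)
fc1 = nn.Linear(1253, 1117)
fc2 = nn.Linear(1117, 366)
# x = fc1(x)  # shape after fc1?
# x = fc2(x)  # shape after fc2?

Input shape: (27, 1253)
  -> after fc1: (27, 1117)
Output shape: (27, 366)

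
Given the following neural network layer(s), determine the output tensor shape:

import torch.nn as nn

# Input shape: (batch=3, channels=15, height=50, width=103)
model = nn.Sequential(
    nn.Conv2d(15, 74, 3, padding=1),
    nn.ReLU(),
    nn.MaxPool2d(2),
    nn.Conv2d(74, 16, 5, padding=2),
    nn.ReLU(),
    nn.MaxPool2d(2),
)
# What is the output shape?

Input shape: (3, 15, 50, 103)
  -> after first Conv2d: (3, 74, 50, 103)
  -> after first MaxPool2d: (3, 74, 25, 51)
  -> after second Conv2d: (3, 16, 25, 51)
Output shape: (3, 16, 12, 25)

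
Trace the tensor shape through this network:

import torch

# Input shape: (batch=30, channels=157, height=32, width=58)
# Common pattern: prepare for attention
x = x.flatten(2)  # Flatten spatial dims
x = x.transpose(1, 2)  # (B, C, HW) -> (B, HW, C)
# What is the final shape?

Input shape: (30, 157, 32, 58)
  -> after flatten(2): (30, 157, 1856)
Output shape: (30, 1856, 157)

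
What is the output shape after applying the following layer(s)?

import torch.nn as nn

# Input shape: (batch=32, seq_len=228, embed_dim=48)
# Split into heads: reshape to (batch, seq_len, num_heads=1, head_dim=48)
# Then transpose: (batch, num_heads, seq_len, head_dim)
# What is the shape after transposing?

Input shape: (32, 228, 48)
  -> after reshape: (32, 228, 1, 48)
Output shape: (32, 1, 228, 48)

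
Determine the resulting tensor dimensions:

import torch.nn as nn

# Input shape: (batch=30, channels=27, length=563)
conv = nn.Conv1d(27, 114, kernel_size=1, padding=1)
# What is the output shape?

Input shape: (30, 27, 563)
Output shape: (30, 114, 565)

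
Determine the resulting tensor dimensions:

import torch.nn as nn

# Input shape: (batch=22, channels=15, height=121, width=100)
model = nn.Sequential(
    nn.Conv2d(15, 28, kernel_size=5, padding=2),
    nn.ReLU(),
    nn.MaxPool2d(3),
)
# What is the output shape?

Input shape: (22, 15, 121, 100)
  -> after Conv2d: (22, 28, 121, 100)
  -> after ReLU: (22, 28, 121, 100)
Output shape: (22, 28, 40, 33)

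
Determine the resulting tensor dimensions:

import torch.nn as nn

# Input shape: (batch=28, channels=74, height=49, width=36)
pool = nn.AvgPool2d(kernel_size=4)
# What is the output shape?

Input shape: (28, 74, 49, 36)
Output shape: (28, 74, 12, 9)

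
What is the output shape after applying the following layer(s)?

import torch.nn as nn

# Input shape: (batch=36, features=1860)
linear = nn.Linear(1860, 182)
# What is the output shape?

Input shape: (36, 1860)
Output shape: (36, 182)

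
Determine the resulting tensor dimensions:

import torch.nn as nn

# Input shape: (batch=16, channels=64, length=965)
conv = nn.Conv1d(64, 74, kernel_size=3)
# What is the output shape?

Input shape: (16, 64, 965)
Output shape: (16, 74, 963)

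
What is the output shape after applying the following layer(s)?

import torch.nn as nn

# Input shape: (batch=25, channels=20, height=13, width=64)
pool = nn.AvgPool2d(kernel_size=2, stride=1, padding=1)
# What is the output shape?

Input shape: (25, 20, 13, 64)
Output shape: (25, 20, 14, 65)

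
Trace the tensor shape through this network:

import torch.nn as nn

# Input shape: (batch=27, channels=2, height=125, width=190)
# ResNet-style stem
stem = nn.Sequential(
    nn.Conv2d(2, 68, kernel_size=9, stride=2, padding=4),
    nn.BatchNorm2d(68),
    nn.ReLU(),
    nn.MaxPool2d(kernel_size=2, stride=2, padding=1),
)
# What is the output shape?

Input shape: (27, 2, 125, 190)
  -> after Conv2d 9x9 stride=2: (27, 68, 63, 95)
Output shape: (27, 68, 32, 48)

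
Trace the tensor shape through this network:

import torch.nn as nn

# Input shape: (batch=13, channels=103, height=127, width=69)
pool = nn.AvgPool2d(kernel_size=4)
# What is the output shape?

Input shape: (13, 103, 127, 69)
Output shape: (13, 103, 31, 17)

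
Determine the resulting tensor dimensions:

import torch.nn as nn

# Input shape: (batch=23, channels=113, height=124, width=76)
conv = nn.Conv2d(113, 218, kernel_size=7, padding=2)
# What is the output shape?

Input shape: (23, 113, 124, 76)
Output shape: (23, 218, 122, 74)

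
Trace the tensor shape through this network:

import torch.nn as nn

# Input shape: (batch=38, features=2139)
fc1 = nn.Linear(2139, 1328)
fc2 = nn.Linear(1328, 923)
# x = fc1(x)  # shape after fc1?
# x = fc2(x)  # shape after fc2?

Input shape: (38, 2139)
  -> after fc1: (38, 1328)
Output shape: (38, 923)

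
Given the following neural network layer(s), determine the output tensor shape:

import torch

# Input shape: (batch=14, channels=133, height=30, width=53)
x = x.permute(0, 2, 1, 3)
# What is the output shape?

Input shape: (14, 133, 30, 53)
Output shape: (14, 30, 133, 53)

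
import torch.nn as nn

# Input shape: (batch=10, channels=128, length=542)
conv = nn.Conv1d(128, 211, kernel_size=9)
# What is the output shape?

Input shape: (10, 128, 542)
Output shape: (10, 211, 534)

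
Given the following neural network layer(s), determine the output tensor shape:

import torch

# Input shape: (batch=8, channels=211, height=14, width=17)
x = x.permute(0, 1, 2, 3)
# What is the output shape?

Input shape: (8, 211, 14, 17)
Output shape: (8, 211, 14, 17)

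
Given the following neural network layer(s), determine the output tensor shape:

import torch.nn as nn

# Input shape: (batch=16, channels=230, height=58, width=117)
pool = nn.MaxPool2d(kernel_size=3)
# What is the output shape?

Input shape: (16, 230, 58, 117)
Output shape: (16, 230, 19, 39)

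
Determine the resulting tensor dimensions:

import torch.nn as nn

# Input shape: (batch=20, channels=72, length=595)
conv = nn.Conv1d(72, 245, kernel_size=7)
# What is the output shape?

Input shape: (20, 72, 595)
Output shape: (20, 245, 589)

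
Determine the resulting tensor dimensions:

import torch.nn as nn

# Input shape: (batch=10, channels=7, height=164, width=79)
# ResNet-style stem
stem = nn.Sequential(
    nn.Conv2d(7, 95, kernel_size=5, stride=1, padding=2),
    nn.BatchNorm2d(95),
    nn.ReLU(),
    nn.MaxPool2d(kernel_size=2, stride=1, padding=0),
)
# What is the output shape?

Input shape: (10, 7, 164, 79)
  -> after Conv2d 5x5 stride=1: (10, 95, 164, 79)
Output shape: (10, 95, 163, 78)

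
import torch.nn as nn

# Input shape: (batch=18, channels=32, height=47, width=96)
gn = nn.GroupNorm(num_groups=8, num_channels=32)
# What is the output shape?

Input shape: (18, 32, 47, 96)
Output shape: (18, 32, 47, 96)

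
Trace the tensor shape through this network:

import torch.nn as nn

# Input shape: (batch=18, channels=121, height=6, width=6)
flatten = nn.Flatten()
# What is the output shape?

Input shape: (18, 121, 6, 6)
Output shape: (18, 4356)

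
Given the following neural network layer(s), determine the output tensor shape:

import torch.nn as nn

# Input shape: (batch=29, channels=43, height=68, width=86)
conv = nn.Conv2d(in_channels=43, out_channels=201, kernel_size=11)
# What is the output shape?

Input shape: (29, 43, 68, 86)
Output shape: (29, 201, 58, 76)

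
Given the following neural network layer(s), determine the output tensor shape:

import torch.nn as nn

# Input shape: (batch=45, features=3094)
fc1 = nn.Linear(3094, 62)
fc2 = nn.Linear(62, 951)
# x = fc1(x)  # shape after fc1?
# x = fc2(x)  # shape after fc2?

Input shape: (45, 3094)
  -> after fc1: (45, 62)
Output shape: (45, 951)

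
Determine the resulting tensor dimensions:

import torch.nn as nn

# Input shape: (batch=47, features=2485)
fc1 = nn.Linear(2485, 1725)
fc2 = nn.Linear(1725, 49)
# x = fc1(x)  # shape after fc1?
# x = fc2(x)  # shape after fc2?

Input shape: (47, 2485)
  -> after fc1: (47, 1725)
Output shape: (47, 49)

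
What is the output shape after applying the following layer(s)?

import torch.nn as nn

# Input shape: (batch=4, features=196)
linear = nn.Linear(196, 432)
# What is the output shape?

Input shape: (4, 196)
Output shape: (4, 432)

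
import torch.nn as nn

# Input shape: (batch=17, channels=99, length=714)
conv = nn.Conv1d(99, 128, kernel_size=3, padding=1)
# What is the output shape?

Input shape: (17, 99, 714)
Output shape: (17, 128, 714)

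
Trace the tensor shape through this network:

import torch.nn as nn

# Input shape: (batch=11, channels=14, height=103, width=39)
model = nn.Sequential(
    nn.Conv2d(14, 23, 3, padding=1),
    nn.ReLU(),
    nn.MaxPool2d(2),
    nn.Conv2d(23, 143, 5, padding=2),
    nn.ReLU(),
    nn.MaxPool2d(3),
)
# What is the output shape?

Input shape: (11, 14, 103, 39)
  -> after first Conv2d: (11, 23, 103, 39)
  -> after first MaxPool2d: (11, 23, 51, 19)
  -> after second Conv2d: (11, 143, 51, 19)
Output shape: (11, 143, 17, 6)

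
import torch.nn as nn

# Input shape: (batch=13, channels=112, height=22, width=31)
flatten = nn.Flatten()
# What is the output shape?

Input shape: (13, 112, 22, 31)
Output shape: (13, 76384)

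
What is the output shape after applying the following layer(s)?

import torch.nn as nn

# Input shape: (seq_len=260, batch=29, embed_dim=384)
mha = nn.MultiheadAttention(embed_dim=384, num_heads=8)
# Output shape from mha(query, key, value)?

Input shape: (260, 29, 384)
Output shape: (260, 29, 384)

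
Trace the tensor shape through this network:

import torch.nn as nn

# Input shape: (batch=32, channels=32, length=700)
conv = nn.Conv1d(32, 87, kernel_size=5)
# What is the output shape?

Input shape: (32, 32, 700)
Output shape: (32, 87, 696)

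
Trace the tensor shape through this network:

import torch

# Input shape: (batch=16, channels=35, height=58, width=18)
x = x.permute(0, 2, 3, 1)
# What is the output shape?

Input shape: (16, 35, 58, 18)
Output shape: (16, 58, 18, 35)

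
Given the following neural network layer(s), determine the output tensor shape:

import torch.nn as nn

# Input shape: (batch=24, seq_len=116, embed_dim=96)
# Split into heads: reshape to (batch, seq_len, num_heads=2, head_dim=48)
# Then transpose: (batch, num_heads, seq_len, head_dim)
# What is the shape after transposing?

Input shape: (24, 116, 96)
  -> after reshape: (24, 116, 2, 48)
Output shape: (24, 2, 116, 48)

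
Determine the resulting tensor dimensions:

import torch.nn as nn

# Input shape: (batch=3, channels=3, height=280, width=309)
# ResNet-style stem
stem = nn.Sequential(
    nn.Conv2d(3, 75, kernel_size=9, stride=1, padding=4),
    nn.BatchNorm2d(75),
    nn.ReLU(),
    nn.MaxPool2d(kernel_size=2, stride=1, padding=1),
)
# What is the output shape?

Input shape: (3, 3, 280, 309)
  -> after Conv2d 9x9 stride=1: (3, 75, 280, 309)
Output shape: (3, 75, 281, 310)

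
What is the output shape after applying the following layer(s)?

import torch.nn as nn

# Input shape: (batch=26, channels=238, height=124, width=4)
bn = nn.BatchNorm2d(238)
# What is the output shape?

Input shape: (26, 238, 124, 4)
Output shape: (26, 238, 124, 4)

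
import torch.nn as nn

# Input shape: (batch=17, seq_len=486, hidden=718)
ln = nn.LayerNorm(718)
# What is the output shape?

Input shape: (17, 486, 718)
Output shape: (17, 486, 718)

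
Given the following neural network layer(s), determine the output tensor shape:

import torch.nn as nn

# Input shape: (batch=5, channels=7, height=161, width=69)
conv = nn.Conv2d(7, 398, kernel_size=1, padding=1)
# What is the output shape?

Input shape: (5, 7, 161, 69)
Output shape: (5, 398, 163, 71)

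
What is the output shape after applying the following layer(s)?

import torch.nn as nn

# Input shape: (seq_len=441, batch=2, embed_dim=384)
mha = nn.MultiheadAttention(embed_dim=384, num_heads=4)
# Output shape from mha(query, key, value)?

Input shape: (441, 2, 384)
Output shape: (441, 2, 384)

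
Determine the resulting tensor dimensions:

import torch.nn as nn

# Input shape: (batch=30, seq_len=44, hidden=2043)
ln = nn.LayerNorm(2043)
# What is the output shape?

Input shape: (30, 44, 2043)
Output shape: (30, 44, 2043)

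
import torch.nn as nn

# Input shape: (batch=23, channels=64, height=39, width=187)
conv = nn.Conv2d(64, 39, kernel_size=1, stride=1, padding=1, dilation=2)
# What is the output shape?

Input shape: (23, 64, 39, 187)
Output shape: (23, 39, 41, 189)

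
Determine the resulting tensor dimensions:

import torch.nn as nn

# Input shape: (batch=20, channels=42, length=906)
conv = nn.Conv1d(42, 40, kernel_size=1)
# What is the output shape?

Input shape: (20, 42, 906)
Output shape: (20, 40, 906)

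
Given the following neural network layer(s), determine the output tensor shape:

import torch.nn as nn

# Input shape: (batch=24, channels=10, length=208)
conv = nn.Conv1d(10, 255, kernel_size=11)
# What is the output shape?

Input shape: (24, 10, 208)
Output shape: (24, 255, 198)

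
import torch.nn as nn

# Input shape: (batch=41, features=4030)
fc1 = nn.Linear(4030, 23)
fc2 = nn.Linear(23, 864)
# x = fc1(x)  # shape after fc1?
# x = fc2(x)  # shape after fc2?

Input shape: (41, 4030)
  -> after fc1: (41, 23)
Output shape: (41, 864)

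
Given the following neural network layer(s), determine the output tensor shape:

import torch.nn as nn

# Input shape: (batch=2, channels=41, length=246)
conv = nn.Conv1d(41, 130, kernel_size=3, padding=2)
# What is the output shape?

Input shape: (2, 41, 246)
Output shape: (2, 130, 248)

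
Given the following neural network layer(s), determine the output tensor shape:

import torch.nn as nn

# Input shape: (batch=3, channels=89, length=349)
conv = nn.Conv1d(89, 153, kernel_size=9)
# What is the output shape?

Input shape: (3, 89, 349)
Output shape: (3, 153, 341)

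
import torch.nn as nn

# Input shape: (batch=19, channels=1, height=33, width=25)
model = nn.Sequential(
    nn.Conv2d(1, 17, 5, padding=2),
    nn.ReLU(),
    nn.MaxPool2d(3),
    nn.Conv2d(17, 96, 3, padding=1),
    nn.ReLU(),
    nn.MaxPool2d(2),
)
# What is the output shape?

Input shape: (19, 1, 33, 25)
  -> after first Conv2d: (19, 17, 33, 25)
  -> after first MaxPool2d: (19, 17, 11, 8)
  -> after second Conv2d: (19, 96, 11, 8)
Output shape: (19, 96, 5, 4)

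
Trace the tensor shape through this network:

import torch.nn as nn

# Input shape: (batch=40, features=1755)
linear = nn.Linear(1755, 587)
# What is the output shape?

Input shape: (40, 1755)
Output shape: (40, 587)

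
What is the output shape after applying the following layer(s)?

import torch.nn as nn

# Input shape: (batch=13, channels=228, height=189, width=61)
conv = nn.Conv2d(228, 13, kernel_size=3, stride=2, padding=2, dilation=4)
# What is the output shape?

Input shape: (13, 228, 189, 61)
Output shape: (13, 13, 93, 29)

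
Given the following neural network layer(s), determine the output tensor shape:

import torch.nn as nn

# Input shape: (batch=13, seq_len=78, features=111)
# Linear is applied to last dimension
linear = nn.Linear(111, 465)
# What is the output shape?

Input shape: (13, 78, 111)
Output shape: (13, 78, 465)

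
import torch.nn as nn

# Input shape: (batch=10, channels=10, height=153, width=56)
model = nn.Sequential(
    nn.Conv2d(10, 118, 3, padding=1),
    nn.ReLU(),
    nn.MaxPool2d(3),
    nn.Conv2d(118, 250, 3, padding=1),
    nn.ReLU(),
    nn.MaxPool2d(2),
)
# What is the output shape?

Input shape: (10, 10, 153, 56)
  -> after first Conv2d: (10, 118, 153, 56)
  -> after first MaxPool2d: (10, 118, 51, 18)
  -> after second Conv2d: (10, 250, 51, 18)
Output shape: (10, 250, 25, 9)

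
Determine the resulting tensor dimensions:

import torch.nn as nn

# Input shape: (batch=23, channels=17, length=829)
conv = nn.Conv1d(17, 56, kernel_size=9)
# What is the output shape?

Input shape: (23, 17, 829)
Output shape: (23, 56, 821)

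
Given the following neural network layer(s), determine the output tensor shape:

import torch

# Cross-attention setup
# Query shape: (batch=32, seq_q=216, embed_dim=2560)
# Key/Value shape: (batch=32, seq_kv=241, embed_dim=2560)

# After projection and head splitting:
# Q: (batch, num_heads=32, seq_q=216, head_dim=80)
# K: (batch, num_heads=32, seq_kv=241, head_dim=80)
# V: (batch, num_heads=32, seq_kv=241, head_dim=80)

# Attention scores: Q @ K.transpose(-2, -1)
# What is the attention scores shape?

Input shape: (32, 216, 2560)
Output shape: (32, 32, 216, 241)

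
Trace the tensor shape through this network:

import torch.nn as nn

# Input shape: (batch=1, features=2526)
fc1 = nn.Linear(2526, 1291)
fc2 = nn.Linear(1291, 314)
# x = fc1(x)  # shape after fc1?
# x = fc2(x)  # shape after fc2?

Input shape: (1, 2526)
  -> after fc1: (1, 1291)
Output shape: (1, 314)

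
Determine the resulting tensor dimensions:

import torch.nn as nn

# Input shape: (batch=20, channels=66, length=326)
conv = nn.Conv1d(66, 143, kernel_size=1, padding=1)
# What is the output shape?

Input shape: (20, 66, 326)
Output shape: (20, 143, 328)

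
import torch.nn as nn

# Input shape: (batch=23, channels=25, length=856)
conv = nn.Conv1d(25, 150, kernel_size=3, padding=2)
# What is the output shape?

Input shape: (23, 25, 856)
Output shape: (23, 150, 858)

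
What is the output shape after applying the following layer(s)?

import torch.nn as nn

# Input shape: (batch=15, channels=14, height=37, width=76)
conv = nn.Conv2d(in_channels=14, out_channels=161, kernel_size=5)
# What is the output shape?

Input shape: (15, 14, 37, 76)
Output shape: (15, 161, 33, 72)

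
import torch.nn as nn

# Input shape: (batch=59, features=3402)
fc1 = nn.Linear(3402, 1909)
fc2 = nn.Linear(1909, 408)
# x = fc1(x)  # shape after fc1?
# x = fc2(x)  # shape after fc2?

Input shape: (59, 3402)
  -> after fc1: (59, 1909)
Output shape: (59, 408)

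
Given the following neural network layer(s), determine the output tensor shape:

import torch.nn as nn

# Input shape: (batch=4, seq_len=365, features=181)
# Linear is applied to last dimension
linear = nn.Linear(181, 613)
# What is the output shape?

Input shape: (4, 365, 181)
Output shape: (4, 365, 613)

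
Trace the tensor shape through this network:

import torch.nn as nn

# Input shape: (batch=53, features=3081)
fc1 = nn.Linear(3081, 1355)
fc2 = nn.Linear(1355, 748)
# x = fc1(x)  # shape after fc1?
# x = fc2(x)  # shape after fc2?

Input shape: (53, 3081)
  -> after fc1: (53, 1355)
Output shape: (53, 748)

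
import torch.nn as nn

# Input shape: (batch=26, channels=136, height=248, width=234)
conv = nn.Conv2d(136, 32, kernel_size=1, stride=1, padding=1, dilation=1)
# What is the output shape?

Input shape: (26, 136, 248, 234)
Output shape: (26, 32, 250, 236)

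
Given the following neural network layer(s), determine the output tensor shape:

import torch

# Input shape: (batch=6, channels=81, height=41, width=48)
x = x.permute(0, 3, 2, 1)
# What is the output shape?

Input shape: (6, 81, 41, 48)
Output shape: (6, 48, 41, 81)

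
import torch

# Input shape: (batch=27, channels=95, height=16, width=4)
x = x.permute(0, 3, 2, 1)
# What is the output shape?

Input shape: (27, 95, 16, 4)
Output shape: (27, 4, 16, 95)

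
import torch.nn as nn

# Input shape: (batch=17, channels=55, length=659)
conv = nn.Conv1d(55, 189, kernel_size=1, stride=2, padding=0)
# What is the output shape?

Input shape: (17, 55, 659)
Output shape: (17, 189, 330)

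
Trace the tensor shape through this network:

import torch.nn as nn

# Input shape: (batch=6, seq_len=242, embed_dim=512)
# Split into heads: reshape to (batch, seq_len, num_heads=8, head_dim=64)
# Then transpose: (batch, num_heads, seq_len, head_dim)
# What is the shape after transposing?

Input shape: (6, 242, 512)
  -> after reshape: (6, 242, 8, 64)
Output shape: (6, 8, 242, 64)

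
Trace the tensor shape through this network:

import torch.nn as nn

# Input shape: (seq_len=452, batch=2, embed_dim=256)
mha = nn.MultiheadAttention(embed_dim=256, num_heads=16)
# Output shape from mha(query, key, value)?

Input shape: (452, 2, 256)
Output shape: (452, 2, 256)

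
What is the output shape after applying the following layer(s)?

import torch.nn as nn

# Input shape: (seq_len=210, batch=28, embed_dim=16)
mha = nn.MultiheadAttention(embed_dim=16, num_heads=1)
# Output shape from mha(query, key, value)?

Input shape: (210, 28, 16)
Output shape: (210, 28, 16)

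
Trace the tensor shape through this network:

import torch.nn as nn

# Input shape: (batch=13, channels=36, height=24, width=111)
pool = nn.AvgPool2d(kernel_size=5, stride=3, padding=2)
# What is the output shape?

Input shape: (13, 36, 24, 111)
Output shape: (13, 36, 8, 37)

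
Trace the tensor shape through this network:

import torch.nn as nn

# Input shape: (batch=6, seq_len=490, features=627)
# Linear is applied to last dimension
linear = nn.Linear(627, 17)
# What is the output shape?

Input shape: (6, 490, 627)
Output shape: (6, 490, 17)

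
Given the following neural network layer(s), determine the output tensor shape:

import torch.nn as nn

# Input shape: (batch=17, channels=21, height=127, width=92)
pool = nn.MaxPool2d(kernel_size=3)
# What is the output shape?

Input shape: (17, 21, 127, 92)
Output shape: (17, 21, 42, 30)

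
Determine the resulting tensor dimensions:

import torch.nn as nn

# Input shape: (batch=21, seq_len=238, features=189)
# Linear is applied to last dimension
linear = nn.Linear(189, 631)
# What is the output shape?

Input shape: (21, 238, 189)
Output shape: (21, 238, 631)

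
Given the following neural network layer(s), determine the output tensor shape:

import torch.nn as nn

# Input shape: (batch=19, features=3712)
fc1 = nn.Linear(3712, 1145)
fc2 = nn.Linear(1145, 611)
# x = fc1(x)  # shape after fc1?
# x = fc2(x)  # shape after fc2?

Input shape: (19, 3712)
  -> after fc1: (19, 1145)
Output shape: (19, 611)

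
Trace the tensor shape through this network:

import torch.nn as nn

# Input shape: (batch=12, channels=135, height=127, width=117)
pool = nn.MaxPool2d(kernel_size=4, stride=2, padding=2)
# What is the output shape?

Input shape: (12, 135, 127, 117)
Output shape: (12, 135, 64, 59)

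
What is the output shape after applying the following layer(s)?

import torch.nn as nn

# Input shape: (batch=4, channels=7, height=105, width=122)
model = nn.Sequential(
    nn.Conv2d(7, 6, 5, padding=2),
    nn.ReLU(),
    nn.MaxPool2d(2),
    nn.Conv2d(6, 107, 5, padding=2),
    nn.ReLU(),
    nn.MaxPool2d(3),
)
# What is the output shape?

Input shape: (4, 7, 105, 122)
  -> after first Conv2d: (4, 6, 105, 122)
  -> after first MaxPool2d: (4, 6, 52, 61)
  -> after second Conv2d: (4, 107, 52, 61)
Output shape: (4, 107, 17, 20)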